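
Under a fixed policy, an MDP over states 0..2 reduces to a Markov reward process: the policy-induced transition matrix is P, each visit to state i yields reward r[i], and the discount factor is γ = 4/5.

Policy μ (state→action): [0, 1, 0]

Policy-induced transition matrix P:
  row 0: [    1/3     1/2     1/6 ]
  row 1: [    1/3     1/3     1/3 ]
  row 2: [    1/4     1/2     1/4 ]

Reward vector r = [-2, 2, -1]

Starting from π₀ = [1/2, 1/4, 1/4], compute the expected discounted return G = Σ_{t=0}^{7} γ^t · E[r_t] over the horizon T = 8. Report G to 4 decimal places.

t=0: π = [0.5000, 0.2500, 0.2500], E[r] = -0.7500, γ^t·E[r] = -0.750000, running G = -0.750000
t=1: π = [0.3125, 0.4583, 0.2292], E[r] = 0.0625, γ^t·E[r] = 0.050000, running G = -0.700000
t=2: π = [0.3142, 0.4236, 0.2622], E[r] = -0.0434, γ^t·E[r] = -0.027778, running G = -0.727778
t=3: π = [0.3115, 0.4294, 0.2591], E[r] = -0.0233, γ^t·E[r] = -0.011926, running G = -0.739704
t=4: π = [0.3117, 0.4284, 0.2598], E[r] = -0.0264, γ^t·E[r] = -0.010830, running G = -0.750533
t=5: π = [0.3117, 0.4286, 0.2597], E[r] = -0.0259, γ^t·E[r] = -0.008486, running G = -0.759020
t=6: π = [0.3117, 0.4286, 0.2597], E[r] = -0.0260, γ^t·E[r] = -0.006812, running G = -0.765832
t=7: π = [0.3117, 0.4286, 0.2597], E[r] = -0.0260, γ^t·E[r] = -0.005447, running G = -0.771279

G = -0.7713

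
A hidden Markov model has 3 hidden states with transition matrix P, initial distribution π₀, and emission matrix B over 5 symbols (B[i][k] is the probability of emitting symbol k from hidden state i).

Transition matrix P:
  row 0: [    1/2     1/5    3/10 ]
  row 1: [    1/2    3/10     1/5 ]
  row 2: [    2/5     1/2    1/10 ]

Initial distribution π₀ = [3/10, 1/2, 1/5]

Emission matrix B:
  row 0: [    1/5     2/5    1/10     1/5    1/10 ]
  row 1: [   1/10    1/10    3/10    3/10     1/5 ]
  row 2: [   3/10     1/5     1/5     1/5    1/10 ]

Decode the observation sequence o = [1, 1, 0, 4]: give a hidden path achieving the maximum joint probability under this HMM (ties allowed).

path = [0, 0, 2, 1]

t=0: δ = [1.200e-01, 5.000e-02, 4.000e-02]  (obs o_0=1)
t=1: δ = [2.400e-02, 2.400e-03, 7.200e-03]  ψ = [0, 0, 0]  (obs o_1=1)
t=2: δ = [2.400e-03, 4.800e-04, 2.160e-03]  ψ = [0, 0, 0]  (obs o_2=0)
t=3: δ = [1.200e-04, 2.160e-04, 7.200e-05]  ψ = [0, 2, 0]  (obs o_3=4)
backtrack: best end state = 1; path = [0, 0, 2, 1]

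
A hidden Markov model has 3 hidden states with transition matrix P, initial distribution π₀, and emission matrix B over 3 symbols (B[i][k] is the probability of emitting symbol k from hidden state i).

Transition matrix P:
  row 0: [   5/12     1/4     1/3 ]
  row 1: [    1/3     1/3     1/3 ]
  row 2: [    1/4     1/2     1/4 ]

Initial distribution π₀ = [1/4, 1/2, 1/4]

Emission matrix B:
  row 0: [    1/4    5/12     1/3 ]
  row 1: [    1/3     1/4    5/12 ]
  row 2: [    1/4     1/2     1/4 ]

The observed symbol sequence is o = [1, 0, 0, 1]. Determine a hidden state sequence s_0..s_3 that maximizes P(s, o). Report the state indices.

t=0: δ = [1.042e-01, 1.250e-01, 1.250e-01]  (obs o_0=1)
t=1: δ = [1.085e-02, 2.083e-02, 1.042e-02]  ψ = [0, 2, 1]  (obs o_1=0)
t=2: δ = [1.736e-03, 2.315e-03, 1.736e-03]  ψ = [1, 1, 1]  (obs o_2=0)
t=3: δ = [3.215e-04, 2.170e-04, 3.858e-04]  ψ = [1, 2, 1]  (obs o_3=1)
backtrack: best end state = 2; path = [2, 1, 1, 2]

path = [2, 1, 1, 2]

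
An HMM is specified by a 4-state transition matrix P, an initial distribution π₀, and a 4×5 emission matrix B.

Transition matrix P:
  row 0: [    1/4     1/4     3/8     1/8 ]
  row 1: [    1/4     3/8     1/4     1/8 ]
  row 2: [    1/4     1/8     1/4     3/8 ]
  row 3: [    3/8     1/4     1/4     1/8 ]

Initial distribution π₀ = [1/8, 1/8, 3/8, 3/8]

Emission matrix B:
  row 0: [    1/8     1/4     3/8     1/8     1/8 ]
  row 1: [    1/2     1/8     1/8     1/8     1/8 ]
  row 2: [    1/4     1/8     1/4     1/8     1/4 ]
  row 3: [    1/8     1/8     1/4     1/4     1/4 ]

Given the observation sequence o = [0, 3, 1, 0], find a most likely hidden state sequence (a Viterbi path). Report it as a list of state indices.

path = [2, 3, 0, 1]

t=0: δ = [1.562e-02, 6.250e-02, 9.375e-02, 4.688e-02]  (obs o_0=0)
t=1: δ = [2.930e-03, 2.930e-03, 2.930e-03, 8.789e-03]  ψ = [2, 1, 2, 2]  (obs o_1=3)
t=2: δ = [8.240e-04, 2.747e-04, 2.747e-04, 1.373e-04]  ψ = [3, 3, 3, 2]  (obs o_2=1)
t=3: δ = [2.575e-05, 1.030e-04, 7.725e-05, 1.287e-05]  ψ = [0, 0, 0, 0]  (obs o_3=0)
backtrack: best end state = 1; path = [2, 3, 0, 1]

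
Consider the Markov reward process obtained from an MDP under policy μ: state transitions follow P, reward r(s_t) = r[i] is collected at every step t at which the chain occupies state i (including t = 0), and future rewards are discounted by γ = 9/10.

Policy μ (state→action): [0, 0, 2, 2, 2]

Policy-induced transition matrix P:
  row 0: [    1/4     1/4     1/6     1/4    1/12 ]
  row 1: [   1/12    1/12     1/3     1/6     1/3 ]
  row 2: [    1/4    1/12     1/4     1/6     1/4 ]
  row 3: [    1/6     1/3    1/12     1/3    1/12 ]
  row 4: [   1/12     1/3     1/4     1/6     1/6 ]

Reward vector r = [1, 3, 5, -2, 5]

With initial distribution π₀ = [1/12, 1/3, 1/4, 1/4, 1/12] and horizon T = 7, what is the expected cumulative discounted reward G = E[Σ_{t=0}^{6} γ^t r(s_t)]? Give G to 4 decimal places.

G = 12.4465

t=0: π = [0.0833, 0.3333, 0.2500, 0.2500, 0.0833], E[r] = 2.2500, γ^t·E[r] = 2.250000, running G = 2.250000
t=1: π = [0.1597, 0.1806, 0.2292, 0.2153, 0.2153], E[r] = 2.4931, γ^t·E[r] = 2.243750, running G = 4.493750
t=2: π = [0.1661, 0.2176, 0.2159, 0.2159, 0.1846], E[r] = 2.3895, γ^t·E[r] = 1.935469, running G = 6.429219
t=3: π = [0.1650, 0.2111, 0.2183, 0.2165, 0.1891], E[r] = 2.4024, γ^t·E[r] = 1.751379, running G = 8.180598
t=4: π = [0.1653, 0.2122, 0.2178, 0.2165, 0.1883], E[r] = 2.3991, γ^t·E[r] = 1.574024, running G = 9.754621
t=5: π = [0.1652, 0.2121, 0.2178, 0.2165, 0.1884], E[r] = 2.3994, γ^t·E[r] = 1.416810, running G = 11.171431
t=6: π = [0.1652, 0.2121, 0.2178, 0.2165, 0.1884], E[r] = 2.3993, γ^t·E[r] = 1.275087, running G = 12.446518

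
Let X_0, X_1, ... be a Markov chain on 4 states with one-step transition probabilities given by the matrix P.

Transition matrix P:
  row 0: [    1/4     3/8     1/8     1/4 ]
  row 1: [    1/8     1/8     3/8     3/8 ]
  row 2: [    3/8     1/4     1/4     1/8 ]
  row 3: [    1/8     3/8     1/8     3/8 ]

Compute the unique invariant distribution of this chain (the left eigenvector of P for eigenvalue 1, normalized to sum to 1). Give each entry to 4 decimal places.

Balance equations π_j = Σ_i π_i·P[i][j]:
  π_0 = 1/4·π_0 + 1/8·π_1 + 3/8·π_2 + 1/8·π_3
  π_1 = 3/8·π_0 + 1/8·π_1 + 1/4·π_2 + 3/8·π_3
  π_2 = 1/8·π_0 + 3/8·π_1 + 1/4·π_2 + 1/8·π_3
  normalize: π_0 + π_1 + π_2 + π_3 = 1
Solving the linear system gives exactly π = [13/63, 5/18, 2/9, 37/126].

π = [0.2063, 0.2778, 0.2222, 0.2937]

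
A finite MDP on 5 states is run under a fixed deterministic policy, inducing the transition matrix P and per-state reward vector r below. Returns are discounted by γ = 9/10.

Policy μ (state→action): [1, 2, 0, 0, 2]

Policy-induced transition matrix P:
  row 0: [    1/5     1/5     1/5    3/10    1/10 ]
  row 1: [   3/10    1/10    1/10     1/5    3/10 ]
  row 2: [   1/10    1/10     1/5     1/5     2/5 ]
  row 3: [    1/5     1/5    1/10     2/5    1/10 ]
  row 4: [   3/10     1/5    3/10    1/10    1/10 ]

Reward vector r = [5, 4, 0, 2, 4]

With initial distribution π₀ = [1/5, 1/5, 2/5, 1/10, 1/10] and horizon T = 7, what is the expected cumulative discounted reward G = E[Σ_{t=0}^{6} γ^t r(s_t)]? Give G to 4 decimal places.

G = 15.0570

t=0: π = [0.2000, 0.2000, 0.4000, 0.1000, 0.1000], E[r] = 2.4000, γ^t·E[r] = 2.400000, running G = 2.400000
t=1: π = [0.1900, 0.1400, 0.1800, 0.2300, 0.2600], E[r] = 3.0100, γ^t·E[r] = 2.709000, running G = 5.109000
t=2: π = [0.2220, 0.1680, 0.1890, 0.2390, 0.1820], E[r] = 2.9880, γ^t·E[r] = 2.420280, running G = 7.529280
t=3: π = [0.2161, 0.1643, 0.1775, 0.2518, 0.1903], E[r] = 3.0025, γ^t·E[r] = 2.188823, running G = 9.718103
t=4: π = [0.2177, 0.1658, 0.1774, 0.2529, 0.1861], E[r] = 3.0022, γ^t·E[r] = 1.969711, running G = 11.687813
t=5: π = [0.2175, 0.1657, 0.1767, 0.2537, 0.1864], E[r] = 3.0030, γ^t·E[r] = 1.773250, running G = 13.461063
t=6: π = [0.2175, 0.1658, 0.1767, 0.2539, 0.1862], E[r] = 3.0030, γ^t·E[r] = 1.595936, running G = 15.057000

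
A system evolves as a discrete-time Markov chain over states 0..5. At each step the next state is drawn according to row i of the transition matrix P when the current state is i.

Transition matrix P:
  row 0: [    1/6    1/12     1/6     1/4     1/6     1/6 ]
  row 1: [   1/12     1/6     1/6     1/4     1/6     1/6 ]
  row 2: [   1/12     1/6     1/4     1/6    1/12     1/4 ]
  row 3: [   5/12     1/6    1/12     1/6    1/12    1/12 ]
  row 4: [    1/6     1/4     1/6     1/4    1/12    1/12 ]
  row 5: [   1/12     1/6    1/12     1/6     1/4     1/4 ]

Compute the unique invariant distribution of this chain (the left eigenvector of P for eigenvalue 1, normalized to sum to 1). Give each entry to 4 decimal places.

π = [0.1787, 0.1634, 0.1481, 0.2068, 0.1391, 0.1638]

Balance equations π_j = Σ_i π_i·P[i][j]:
  π_0 = 1/6·π_0 + 1/12·π_1 + 1/12·π_2 + 5/12·π_3 + 1/6·π_4 + 1/12·π_5
  π_1 = 1/12·π_0 + 1/6·π_1 + 1/6·π_2 + 1/6·π_3 + 1/4·π_4 + 1/6·π_5
  π_2 = 1/6·π_0 + 1/6·π_1 + 1/4·π_2 + 1/12·π_3 + 1/6·π_4 + 1/12·π_5
  π_3 = 1/4·π_0 + 1/4·π_1 + 1/6·π_2 + 1/6·π_3 + 1/4·π_4 + 1/6·π_5
  π_4 = 1/6·π_0 + 1/6·π_1 + 1/12·π_2 + 1/12·π_3 + 1/12·π_4 + 1/4·π_5
  normalize: π_0 + π_1 + π_2 + π_3 + π_4 + π_5 = 1
Solving the linear system gives exactly π = [10075/56364, 2302/14091, 253/1708, 2119/10248, 713/5124, 1679/10248].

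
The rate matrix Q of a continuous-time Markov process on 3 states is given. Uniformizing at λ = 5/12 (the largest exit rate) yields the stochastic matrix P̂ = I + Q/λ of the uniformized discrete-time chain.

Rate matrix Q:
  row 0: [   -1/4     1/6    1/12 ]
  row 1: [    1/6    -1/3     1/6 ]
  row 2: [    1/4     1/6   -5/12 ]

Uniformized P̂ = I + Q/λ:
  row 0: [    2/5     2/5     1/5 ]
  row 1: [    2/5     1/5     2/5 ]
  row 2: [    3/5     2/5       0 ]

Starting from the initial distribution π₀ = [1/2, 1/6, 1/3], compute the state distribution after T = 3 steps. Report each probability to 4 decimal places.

π = [0.4480, 0.3347, 0.2173]

t=0: π = [0.5000, 0.1667, 0.3333]
t=1: π = [0.4667, 0.3667, 0.1667]
t=2: π = [0.4333, 0.3267, 0.2400]
t=3: π = [0.4480, 0.3347, 0.2173]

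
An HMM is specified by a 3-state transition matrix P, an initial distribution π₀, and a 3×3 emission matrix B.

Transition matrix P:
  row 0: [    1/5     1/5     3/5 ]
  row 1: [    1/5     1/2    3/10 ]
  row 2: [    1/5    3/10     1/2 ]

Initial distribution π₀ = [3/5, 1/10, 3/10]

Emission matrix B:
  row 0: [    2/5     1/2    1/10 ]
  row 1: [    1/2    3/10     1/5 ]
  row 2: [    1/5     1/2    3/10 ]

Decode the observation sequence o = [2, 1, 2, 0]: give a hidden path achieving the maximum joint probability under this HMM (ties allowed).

path = [2, 2, 2, 1]

t=0: δ = [6.000e-02, 2.000e-02, 9.000e-02]  (obs o_0=2)
t=1: δ = [9.000e-03, 8.100e-03, 2.250e-02]  ψ = [2, 2, 2]  (obs o_1=1)
t=2: δ = [4.500e-04, 1.350e-03, 3.375e-03]  ψ = [2, 2, 2]  (obs o_2=2)
t=3: δ = [2.700e-04, 5.062e-04, 3.375e-04]  ψ = [2, 2, 2]  (obs o_3=0)
backtrack: best end state = 1; path = [2, 2, 2, 1]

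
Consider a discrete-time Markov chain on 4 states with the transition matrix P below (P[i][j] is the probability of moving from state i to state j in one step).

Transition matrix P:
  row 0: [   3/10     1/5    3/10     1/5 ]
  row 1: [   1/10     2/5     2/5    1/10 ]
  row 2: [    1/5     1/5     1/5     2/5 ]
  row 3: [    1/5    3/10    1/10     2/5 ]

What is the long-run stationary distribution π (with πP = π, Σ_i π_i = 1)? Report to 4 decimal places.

Balance equations π_j = Σ_i π_i·P[i][j]:
  π_0 = 3/10·π_0 + 1/10·π_1 + 1/5·π_2 + 1/5·π_3
  π_1 = 1/5·π_0 + 2/5·π_1 + 1/5·π_2 + 3/10·π_3
  π_2 = 3/10·π_0 + 2/5·π_1 + 1/5·π_2 + 1/10·π_3
  normalize: π_0 + π_1 + π_2 + π_3 = 1
Solving the linear system gives exactly π = [142/745, 212/745, 37/149, 206/745].

π = [0.1906, 0.2846, 0.2483, 0.2765]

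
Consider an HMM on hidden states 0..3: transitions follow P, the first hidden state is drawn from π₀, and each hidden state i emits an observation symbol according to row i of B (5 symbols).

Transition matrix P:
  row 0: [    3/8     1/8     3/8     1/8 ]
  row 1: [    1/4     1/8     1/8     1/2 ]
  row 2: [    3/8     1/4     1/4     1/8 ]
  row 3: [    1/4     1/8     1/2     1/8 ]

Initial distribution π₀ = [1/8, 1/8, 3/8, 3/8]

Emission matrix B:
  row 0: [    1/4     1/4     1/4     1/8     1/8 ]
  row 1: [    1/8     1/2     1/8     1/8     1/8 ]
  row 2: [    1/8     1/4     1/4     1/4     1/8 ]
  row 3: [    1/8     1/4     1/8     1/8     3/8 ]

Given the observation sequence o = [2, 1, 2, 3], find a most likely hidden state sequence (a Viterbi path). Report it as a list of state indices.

t=0: δ = [3.125e-02, 1.562e-02, 9.375e-02, 4.688e-02]  (obs o_0=2)
t=1: δ = [8.789e-03, 1.172e-02, 5.859e-03, 2.930e-03]  ψ = [2, 2, 2, 2]  (obs o_1=1)
t=2: δ = [8.240e-04, 1.831e-04, 8.240e-04, 7.324e-04]  ψ = [0, 1, 0, 1]  (obs o_2=2)
t=3: δ = [3.862e-05, 2.575e-05, 9.155e-05, 1.287e-05]  ψ = [0, 2, 3, 0]  (obs o_3=3)
backtrack: best end state = 2; path = [2, 1, 3, 2]

path = [2, 1, 3, 2]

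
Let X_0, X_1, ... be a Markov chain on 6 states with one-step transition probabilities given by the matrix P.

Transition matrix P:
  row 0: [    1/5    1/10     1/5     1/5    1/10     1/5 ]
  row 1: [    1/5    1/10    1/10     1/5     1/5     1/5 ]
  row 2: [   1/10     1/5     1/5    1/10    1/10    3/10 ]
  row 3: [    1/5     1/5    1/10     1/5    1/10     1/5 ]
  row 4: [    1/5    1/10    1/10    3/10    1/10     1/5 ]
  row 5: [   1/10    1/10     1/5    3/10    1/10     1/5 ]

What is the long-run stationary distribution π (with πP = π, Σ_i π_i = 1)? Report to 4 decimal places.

π = [0.1632, 0.1371, 0.1532, 0.2176, 0.1137, 0.2153]

Balance equations π_j = Σ_i π_i·P[i][j]:
  π_0 = 1/5·π_0 + 1/5·π_1 + 1/10·π_2 + 1/5·π_3 + 1/5·π_4 + 1/10·π_5
  π_1 = 1/10·π_0 + 1/10·π_1 + 1/5·π_2 + 1/5·π_3 + 1/10·π_4 + 1/10·π_5
  π_2 = 1/5·π_0 + 1/10·π_1 + 1/5·π_2 + 1/10·π_3 + 1/10·π_4 + 1/5·π_5
  π_3 = 1/5·π_0 + 1/5·π_1 + 1/10·π_2 + 1/5·π_3 + 3/10·π_4 + 3/10·π_5
  π_4 = 1/10·π_0 + 1/5·π_1 + 1/10·π_2 + 1/10·π_3 + 1/10·π_4 + 1/10·π_5
  normalize: π_0 + π_1 + π_2 + π_3 + π_4 + π_5 = 1
Solving the linear system gives exactly π = [147/901, 13709/100011, 138/901, 21761/100011, 11372/100011, 194/901].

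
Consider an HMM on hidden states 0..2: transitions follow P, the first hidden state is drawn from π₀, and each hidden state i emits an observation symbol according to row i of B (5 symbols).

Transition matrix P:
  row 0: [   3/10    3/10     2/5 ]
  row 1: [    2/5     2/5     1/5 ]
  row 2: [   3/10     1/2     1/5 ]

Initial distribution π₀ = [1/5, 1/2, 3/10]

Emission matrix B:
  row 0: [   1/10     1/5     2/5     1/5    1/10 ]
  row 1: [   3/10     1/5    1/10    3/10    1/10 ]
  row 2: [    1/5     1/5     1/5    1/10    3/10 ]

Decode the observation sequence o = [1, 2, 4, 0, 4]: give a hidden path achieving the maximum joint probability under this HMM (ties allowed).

t=0: δ = [4.000e-02, 1.000e-01, 6.000e-02]  (obs o_0=1)
t=1: δ = [1.600e-02, 4.000e-03, 4.000e-03]  ψ = [1, 1, 1]  (obs o_1=2)
t=2: δ = [4.800e-04, 4.800e-04, 1.920e-03]  ψ = [0, 0, 0]  (obs o_2=4)
t=3: δ = [5.760e-05, 2.880e-04, 7.680e-05]  ψ = [2, 2, 2]  (obs o_3=0)
t=4: δ = [1.152e-05, 1.152e-05, 1.728e-05]  ψ = [1, 1, 1]  (obs o_4=4)
backtrack: best end state = 2; path = [1, 0, 2, 1, 2]

path = [1, 0, 2, 1, 2]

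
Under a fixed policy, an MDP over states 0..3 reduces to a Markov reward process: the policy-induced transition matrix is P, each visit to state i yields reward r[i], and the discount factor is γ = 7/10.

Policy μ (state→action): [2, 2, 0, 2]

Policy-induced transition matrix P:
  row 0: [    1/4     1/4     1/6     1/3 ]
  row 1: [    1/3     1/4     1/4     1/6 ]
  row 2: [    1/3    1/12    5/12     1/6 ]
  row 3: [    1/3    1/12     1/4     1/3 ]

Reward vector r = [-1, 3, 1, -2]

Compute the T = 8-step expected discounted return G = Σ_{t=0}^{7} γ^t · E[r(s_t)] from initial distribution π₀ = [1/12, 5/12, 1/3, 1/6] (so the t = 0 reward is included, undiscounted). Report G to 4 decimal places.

G = 1.1102

t=0: π = [0.0833, 0.4167, 0.3333, 0.1667], E[r] = 1.1667, γ^t·E[r] = 1.166667, running G = 1.166667
t=1: π = [0.3264, 0.1667, 0.2986, 0.2083], E[r] = 0.0556, γ^t·E[r] = 0.038889, running G = 1.205556
t=2: π = [0.3061, 0.1655, 0.2726, 0.2558], E[r] = -0.0486, γ^t·E[r] = -0.023819, running G = 1.181736
t=3: π = [0.3078, 0.1619, 0.2699, 0.2603], E[r] = -0.0727, γ^t·E[r] = -0.024944, running G = 1.156792
t=4: π = [0.3077, 0.1616, 0.2693, 0.2614], E[r] = -0.0762, γ^t·E[r] = -0.018291, running G = 1.138501
t=5: π = [0.3077, 0.1616, 0.2692, 0.2615], E[r] = -0.0768, γ^t·E[r] = -0.012908, running G = 1.125593
t=6: π = [0.3077, 0.1615, 0.2692, 0.2615], E[r] = -0.0769, γ^t·E[r] = -0.009048, running G = 1.116545
t=7: π = [0.3077, 0.1615, 0.2692, 0.2615], E[r] = -0.0769, γ^t·E[r] = -0.006335, running G = 1.110211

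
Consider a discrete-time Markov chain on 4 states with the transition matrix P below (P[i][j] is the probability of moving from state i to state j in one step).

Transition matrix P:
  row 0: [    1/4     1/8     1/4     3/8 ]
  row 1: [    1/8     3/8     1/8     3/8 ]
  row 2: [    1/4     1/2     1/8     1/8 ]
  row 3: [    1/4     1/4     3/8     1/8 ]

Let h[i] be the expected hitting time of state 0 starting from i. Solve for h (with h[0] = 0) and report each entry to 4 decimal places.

h = [0.0000, 5.5082, 4.9836, 4.8525]

First-step conditioning: h[0] = 0; for i ≠ 0, h[i] = 1 + Σ_k P[i][k]·h[k].
  h[1] = 1 + 3/8·h[1] + 1/8·h[2] + 3/8·h[3]
  h[2] = 1 + 1/2·h[1] + 1/8·h[2] + 1/8·h[3]
  h[3] = 1 + 1/4·h[1] + 3/8·h[2] + 1/8·h[3]
Solving the 3×3 linear system over states ≠ 0 gives exactly h = [0, 336/61, 304/61, 296/61] (h[0] = 0 is the target).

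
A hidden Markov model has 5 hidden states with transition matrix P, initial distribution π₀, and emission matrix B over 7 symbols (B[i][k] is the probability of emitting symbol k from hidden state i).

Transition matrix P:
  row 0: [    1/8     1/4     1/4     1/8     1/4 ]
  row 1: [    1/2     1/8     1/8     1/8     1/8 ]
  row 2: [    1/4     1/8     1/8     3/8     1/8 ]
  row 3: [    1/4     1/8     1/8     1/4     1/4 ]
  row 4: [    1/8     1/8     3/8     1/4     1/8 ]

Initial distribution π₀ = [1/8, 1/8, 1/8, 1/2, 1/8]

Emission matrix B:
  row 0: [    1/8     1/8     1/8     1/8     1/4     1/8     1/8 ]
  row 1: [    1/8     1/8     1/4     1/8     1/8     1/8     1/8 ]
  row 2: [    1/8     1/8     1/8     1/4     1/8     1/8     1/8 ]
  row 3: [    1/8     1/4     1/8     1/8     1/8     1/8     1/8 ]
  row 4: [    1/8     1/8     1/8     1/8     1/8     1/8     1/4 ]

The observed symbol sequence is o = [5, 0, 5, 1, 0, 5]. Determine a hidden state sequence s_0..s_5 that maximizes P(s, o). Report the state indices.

path = [3, 4, 2, 3, 4, 2]

t=0: δ = [1.562e-02, 1.562e-02, 1.562e-02, 6.250e-02, 1.562e-02]  (obs o_0=5)
t=1: δ = [1.953e-03, 9.766e-04, 9.766e-04, 1.953e-03, 1.953e-03]  ψ = [3, 3, 3, 3, 3]  (obs o_1=0)
t=2: δ = [6.104e-05, 6.104e-05, 9.155e-05, 6.104e-05, 6.104e-05]  ψ = [1, 0, 4, 3, 0]  (obs o_2=5)
t=3: δ = [3.815e-06, 1.907e-06, 2.861e-06, 8.583e-06, 1.907e-06]  ψ = [1, 0, 4, 2, 0]  (obs o_3=1)
t=4: δ = [2.682e-07, 1.341e-07, 1.341e-07, 2.682e-07, 2.682e-07]  ψ = [3, 3, 3, 3, 3]  (obs o_4=0)
t=5: δ = [8.382e-09, 8.382e-09, 1.257e-08, 8.382e-09, 8.382e-09]  ψ = [1, 0, 4, 3, 0]  (obs o_5=5)
backtrack: best end state = 2; path = [3, 4, 2, 3, 4, 2]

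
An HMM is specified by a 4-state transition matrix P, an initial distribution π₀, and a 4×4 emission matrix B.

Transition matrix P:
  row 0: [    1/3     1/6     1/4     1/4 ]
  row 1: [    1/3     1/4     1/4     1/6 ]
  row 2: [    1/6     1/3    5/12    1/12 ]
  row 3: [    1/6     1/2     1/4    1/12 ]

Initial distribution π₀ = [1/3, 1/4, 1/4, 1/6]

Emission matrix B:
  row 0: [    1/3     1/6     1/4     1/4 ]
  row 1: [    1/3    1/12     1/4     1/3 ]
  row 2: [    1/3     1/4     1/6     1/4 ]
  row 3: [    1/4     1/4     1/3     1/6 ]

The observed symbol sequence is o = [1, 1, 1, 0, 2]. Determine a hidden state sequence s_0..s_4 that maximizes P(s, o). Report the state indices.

t=0: δ = [5.556e-02, 2.083e-02, 6.250e-02, 4.167e-02]  (obs o_0=1)
t=1: δ = [3.086e-03, 1.736e-03, 6.510e-03, 3.472e-03]  ψ = [0, 2, 2, 0]  (obs o_1=1)
t=2: δ = [1.808e-04, 1.808e-04, 6.782e-04, 1.929e-04]  ψ = [2, 2, 2, 0]  (obs o_2=1)
t=3: δ = [3.768e-05, 7.535e-05, 9.419e-05, 1.413e-05]  ψ = [2, 2, 2, 2]  (obs o_3=0)
t=4: δ = [6.279e-06, 7.849e-06, 6.541e-06, 4.186e-06]  ψ = [1, 2, 2, 1]  (obs o_4=2)
backtrack: best end state = 1; path = [2, 2, 2, 2, 1]

path = [2, 2, 2, 2, 1]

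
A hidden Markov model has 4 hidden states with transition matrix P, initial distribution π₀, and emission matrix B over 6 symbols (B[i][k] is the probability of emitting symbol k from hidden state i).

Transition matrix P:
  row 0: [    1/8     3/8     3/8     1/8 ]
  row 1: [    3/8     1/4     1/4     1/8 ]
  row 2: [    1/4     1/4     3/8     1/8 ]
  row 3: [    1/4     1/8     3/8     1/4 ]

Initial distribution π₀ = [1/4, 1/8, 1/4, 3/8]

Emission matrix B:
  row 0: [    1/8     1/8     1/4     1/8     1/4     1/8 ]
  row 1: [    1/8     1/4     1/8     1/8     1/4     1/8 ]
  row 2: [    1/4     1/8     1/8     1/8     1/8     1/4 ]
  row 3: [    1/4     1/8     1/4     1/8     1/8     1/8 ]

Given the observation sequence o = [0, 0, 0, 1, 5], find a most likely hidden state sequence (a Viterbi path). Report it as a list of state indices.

t=0: δ = [3.125e-02, 1.562e-02, 6.250e-02, 9.375e-02]  (obs o_0=0)
t=1: δ = [2.930e-03, 1.953e-03, 8.789e-03, 5.859e-03]  ψ = [3, 2, 3, 3]  (obs o_1=0)
t=2: δ = [2.747e-04, 2.747e-04, 8.240e-04, 3.662e-04]  ψ = [2, 2, 2, 3]  (obs o_2=0)
t=3: δ = [2.575e-05, 5.150e-05, 3.862e-05, 1.287e-05]  ψ = [2, 2, 2, 2]  (obs o_3=1)
t=4: δ = [2.414e-06, 1.609e-06, 3.621e-06, 8.047e-07]  ψ = [1, 1, 2, 1]  (obs o_4=5)
backtrack: best end state = 2; path = [3, 2, 2, 2, 2]

path = [3, 2, 2, 2, 2]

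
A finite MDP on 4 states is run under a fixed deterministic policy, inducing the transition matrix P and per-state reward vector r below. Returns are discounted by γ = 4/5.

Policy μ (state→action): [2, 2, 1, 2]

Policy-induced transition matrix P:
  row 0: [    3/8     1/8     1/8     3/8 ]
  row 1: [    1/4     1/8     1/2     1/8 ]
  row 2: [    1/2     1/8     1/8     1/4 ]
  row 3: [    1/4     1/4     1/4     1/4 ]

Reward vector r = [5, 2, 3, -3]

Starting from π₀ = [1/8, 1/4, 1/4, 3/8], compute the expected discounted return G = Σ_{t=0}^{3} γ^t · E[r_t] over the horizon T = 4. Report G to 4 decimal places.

t=0: π = [0.1250, 0.2500, 0.2500, 0.3750], E[r] = 0.7500, γ^t·E[r] = 0.750000, running G = 0.750000
t=1: π = [0.3281, 0.1719, 0.2656, 0.2344], E[r] = 2.0781, γ^t·E[r] = 1.662500, running G = 2.412500
t=2: π = [0.3574, 0.1543, 0.2188, 0.2695], E[r] = 1.9434, γ^t·E[r] = 1.243750, running G = 3.656250
t=3: π = [0.3494, 0.1587, 0.2166, 0.2754], E[r] = 1.8877, γ^t·E[r] = 0.966500, running G = 4.622750

G = 4.6228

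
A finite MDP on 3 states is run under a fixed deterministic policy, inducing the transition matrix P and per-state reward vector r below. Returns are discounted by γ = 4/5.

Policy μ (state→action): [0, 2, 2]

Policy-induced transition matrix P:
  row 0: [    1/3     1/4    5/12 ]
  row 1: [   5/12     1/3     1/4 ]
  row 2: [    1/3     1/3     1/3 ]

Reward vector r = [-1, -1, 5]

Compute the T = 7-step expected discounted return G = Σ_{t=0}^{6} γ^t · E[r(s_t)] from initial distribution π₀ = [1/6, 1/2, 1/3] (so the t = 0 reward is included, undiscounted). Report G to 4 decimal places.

t=0: π = [0.1667, 0.5000, 0.3333], E[r] = 1.0000, γ^t·E[r] = 1.000000, running G = 1.000000
t=1: π = [0.3750, 0.3194, 0.3056], E[r] = 0.8333, γ^t·E[r] = 0.666667, running G = 1.666667
t=2: π = [0.3600, 0.3021, 0.3380], E[r] = 1.0278, γ^t·E[r] = 0.657778, running G = 2.324444
t=3: π = [0.3585, 0.3033, 0.3382], E[r] = 1.0289, γ^t·E[r] = 0.526815, running G = 2.851259
t=4: π = [0.3586, 0.3035, 0.3379], E[r] = 1.0276, γ^t·E[r] = 0.420899, running G = 3.272158
t=5: π = [0.3586, 0.3034, 0.3379], E[r] = 1.0276, γ^t·E[r] = 0.336716, running G = 3.608874
t=6: π = [0.3586, 0.3034, 0.3379], E[r] = 1.0276, γ^t·E[r] = 0.269376, running G = 3.878250

G = 3.8782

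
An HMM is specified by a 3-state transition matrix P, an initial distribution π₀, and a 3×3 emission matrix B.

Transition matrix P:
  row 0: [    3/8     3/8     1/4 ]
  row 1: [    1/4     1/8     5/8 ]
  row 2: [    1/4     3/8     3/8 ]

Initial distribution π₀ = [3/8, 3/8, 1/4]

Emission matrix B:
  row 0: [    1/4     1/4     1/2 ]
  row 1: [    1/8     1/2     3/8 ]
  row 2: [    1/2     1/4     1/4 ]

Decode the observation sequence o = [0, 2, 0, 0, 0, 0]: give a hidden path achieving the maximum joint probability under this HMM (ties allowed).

path = [2, 1, 2, 2, 2, 2]

t=0: δ = [9.375e-02, 4.688e-02, 1.250e-01]  (obs o_0=0)
t=1: δ = [1.758e-02, 1.758e-02, 1.172e-02]  ψ = [0, 2, 2]  (obs o_1=2)
t=2: δ = [1.648e-03, 8.240e-04, 5.493e-03]  ψ = [0, 0, 1]  (obs o_2=0)
t=3: δ = [3.433e-04, 2.575e-04, 1.030e-03]  ψ = [2, 2, 2]  (obs o_3=0)
t=4: δ = [6.437e-05, 4.828e-05, 1.931e-04]  ψ = [2, 2, 2]  (obs o_4=0)
t=5: δ = [1.207e-05, 9.052e-06, 3.621e-05]  ψ = [2, 2, 2]  (obs o_5=0)
backtrack: best end state = 2; path = [2, 1, 2, 2, 2, 2]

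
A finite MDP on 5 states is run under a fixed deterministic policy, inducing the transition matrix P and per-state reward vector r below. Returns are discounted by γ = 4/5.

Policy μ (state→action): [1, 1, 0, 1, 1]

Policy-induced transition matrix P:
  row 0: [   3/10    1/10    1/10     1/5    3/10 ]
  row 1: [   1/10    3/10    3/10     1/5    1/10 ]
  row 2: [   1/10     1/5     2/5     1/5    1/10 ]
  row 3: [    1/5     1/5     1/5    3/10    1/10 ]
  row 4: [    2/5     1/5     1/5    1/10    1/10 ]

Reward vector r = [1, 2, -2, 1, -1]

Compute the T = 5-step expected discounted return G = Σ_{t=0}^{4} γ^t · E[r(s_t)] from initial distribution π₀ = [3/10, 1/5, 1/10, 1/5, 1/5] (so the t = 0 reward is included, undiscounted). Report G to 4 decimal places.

t=0: π = [0.3000, 0.2000, 0.1000, 0.2000, 0.2000], E[r] = 0.5000, γ^t·E[r] = 0.500000, running G = 0.500000
t=1: π = [0.2400, 0.1900, 0.2100, 0.2000, 0.1600], E[r] = 0.2400, γ^t·E[r] = 0.192000, running G = 0.692000
t=2: π = [0.2160, 0.1950, 0.2370, 0.2040, 0.1480], E[r] = 0.1880, γ^t·E[r] = 0.120320, running G = 0.812320
t=3: π = [0.2080, 0.1979, 0.2453, 0.2056, 0.1432], E[r] = 0.1756, γ^t·E[r] = 0.089907, running G = 0.902227
t=4: π = [0.2051, 0.1990, 0.2481, 0.2062, 0.1416], E[r] = 0.1716, γ^t·E[r] = 0.070304, running G = 0.972531

G = 0.9725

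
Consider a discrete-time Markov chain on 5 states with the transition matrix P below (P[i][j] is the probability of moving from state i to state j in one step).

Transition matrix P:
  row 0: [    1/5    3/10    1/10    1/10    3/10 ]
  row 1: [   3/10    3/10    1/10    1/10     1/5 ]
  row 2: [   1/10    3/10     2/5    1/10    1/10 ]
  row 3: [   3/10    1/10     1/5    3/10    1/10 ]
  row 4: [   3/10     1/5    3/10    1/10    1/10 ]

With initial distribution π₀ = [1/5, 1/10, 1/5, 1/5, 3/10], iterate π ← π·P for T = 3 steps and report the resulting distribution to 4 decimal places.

t=0: π = [0.2000, 0.1000, 0.2000, 0.2000, 0.3000]
t=1: π = [0.2400, 0.2300, 0.2400, 0.1400, 0.1500]
t=2: π = [0.2280, 0.2570, 0.2160, 0.1280, 0.1710]
t=3: π = [0.2340, 0.2573, 0.2118, 0.1256, 0.1713]

π = [0.2340, 0.2573, 0.2118, 0.1256, 0.1713]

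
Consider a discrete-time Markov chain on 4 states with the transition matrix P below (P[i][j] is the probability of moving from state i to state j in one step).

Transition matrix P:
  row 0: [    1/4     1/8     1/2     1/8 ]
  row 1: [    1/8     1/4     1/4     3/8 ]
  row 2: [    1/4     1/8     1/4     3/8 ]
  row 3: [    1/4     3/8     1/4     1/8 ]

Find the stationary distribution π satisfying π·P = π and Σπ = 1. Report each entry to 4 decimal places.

Balance equations π_j = Σ_i π_i·P[i][j]:
  π_0 = 1/4·π_0 + 1/8·π_1 + 1/4·π_2 + 1/4·π_3
  π_1 = 1/8·π_0 + 1/4·π_1 + 1/8·π_2 + 3/8·π_3
  π_2 = 1/2·π_0 + 1/4·π_1 + 1/4·π_2 + 1/4·π_3
  normalize: π_0 + π_1 + π_2 + π_3 = 1
Solving the linear system gives exactly π = [31/139, 30/139, 85/278, 71/278].

π = [0.2230, 0.2158, 0.3058, 0.2554]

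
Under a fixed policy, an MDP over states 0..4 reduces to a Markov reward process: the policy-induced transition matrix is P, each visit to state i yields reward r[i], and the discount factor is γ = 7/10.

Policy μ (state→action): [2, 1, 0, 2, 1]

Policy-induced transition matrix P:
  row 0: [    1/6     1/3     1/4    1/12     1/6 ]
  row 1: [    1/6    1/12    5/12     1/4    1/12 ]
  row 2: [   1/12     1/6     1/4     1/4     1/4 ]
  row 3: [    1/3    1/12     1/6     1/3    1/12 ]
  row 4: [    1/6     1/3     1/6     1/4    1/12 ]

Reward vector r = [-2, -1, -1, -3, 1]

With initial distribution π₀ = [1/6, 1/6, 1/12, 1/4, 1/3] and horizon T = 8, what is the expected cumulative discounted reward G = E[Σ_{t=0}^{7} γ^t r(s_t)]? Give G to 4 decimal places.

G = -4.0181

t=0: π = [0.1667, 0.1667, 0.0833, 0.2500, 0.3333], E[r] = -1.0000, γ^t·E[r] = -1.000000, running G = -1.000000
t=1: π = [0.2014, 0.2153, 0.2292, 0.2431, 0.1111], E[r] = -1.4653, γ^t·E[r] = -1.025694, running G = -2.025694
t=2: π = [0.1881, 0.1806, 0.2564, 0.2367, 0.1383], E[r] = -1.3848, γ^t·E[r] = -0.678571, running G = -2.704265
t=3: π = [0.1848, 0.1863, 0.2488, 0.2384, 0.1417], E[r] = -1.3780, γ^t·E[r] = -0.472667, running G = -3.176932
t=4: π = [0.1857, 0.1857, 0.2494, 0.2391, 0.1402], E[r] = -1.3834, γ^t·E[r] = -0.332154, running G = -3.509086
t=5: π = [0.1857, 0.1856, 0.2493, 0.2390, 0.1404], E[r] = -1.3830, γ^t·E[r] = -0.232433, running G = -3.741520
t=6: π = [0.1857, 0.1856, 0.2493, 0.2390, 0.1404], E[r] = -1.3829, γ^t·E[r] = -0.162697, running G = -3.904217
t=7: π = [0.1857, 0.1856, 0.2493, 0.2390, 0.1404], E[r] = -1.3829, γ^t·E[r] = -0.113889, running G = -4.018105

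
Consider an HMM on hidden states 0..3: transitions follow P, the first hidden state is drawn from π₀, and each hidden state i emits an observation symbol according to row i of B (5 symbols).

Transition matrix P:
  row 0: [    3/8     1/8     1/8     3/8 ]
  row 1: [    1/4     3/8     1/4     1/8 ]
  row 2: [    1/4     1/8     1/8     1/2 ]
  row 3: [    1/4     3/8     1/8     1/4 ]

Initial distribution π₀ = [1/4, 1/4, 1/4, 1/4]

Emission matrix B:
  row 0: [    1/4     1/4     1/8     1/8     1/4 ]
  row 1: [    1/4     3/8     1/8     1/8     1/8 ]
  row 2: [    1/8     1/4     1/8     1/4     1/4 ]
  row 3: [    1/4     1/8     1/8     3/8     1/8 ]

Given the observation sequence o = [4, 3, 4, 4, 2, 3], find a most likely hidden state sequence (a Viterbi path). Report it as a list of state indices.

t=0: δ = [6.250e-02, 3.125e-02, 6.250e-02, 3.125e-02]  (obs o_0=4)
t=1: δ = [2.930e-03, 1.465e-03, 1.953e-03, 1.172e-02]  ψ = [0, 1, 0, 2]  (obs o_1=3)
t=2: δ = [7.324e-04, 5.493e-04, 3.662e-04, 3.662e-04]  ψ = [3, 3, 3, 3]  (obs o_2=4)
t=3: δ = [6.866e-05, 2.575e-05, 3.433e-05, 3.433e-05]  ψ = [0, 1, 1, 0]  (obs o_3=4)
t=4: δ = [3.219e-06, 1.609e-06, 1.073e-06, 3.219e-06]  ψ = [0, 3, 0, 0]  (obs o_4=2)
t=5: δ = [1.509e-07, 1.509e-07, 1.006e-07, 4.526e-07]  ψ = [0, 3, 0, 0]  (obs o_5=3)
backtrack: best end state = 3; path = [2, 3, 0, 0, 0, 3]

path = [2, 3, 0, 0, 0, 3]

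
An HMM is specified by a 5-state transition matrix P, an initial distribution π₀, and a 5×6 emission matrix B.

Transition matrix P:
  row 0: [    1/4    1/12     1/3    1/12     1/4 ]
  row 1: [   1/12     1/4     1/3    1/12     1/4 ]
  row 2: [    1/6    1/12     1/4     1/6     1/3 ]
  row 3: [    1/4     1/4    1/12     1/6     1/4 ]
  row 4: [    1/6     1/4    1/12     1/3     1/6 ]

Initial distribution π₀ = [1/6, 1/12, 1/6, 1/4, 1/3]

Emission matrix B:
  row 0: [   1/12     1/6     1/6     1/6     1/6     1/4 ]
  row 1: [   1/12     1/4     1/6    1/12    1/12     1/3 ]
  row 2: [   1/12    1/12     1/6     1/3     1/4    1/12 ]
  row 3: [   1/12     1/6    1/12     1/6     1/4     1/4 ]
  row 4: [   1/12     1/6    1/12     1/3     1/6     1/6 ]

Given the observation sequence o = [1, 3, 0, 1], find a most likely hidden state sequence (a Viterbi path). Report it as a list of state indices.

path = [3, 4, 3, 1]

t=0: δ = [2.778e-02, 2.083e-02, 1.389e-02, 4.167e-02, 5.556e-02]  (obs o_0=1)
t=1: δ = [1.736e-03, 1.157e-03, 3.086e-03, 3.086e-03, 3.472e-03]  ψ = [3, 4, 0, 4, 3]  (obs o_1=3)
t=2: δ = [6.430e-05, 7.234e-05, 6.430e-05, 9.645e-05, 8.573e-05]  ψ = [3, 4, 2, 4, 2]  (obs o_2=0)
t=3: δ = [4.019e-06, 6.028e-06, 2.009e-06, 4.763e-06, 4.019e-06]  ψ = [3, 3, 1, 4, 3]  (obs o_3=1)
backtrack: best end state = 1; path = [3, 4, 3, 1]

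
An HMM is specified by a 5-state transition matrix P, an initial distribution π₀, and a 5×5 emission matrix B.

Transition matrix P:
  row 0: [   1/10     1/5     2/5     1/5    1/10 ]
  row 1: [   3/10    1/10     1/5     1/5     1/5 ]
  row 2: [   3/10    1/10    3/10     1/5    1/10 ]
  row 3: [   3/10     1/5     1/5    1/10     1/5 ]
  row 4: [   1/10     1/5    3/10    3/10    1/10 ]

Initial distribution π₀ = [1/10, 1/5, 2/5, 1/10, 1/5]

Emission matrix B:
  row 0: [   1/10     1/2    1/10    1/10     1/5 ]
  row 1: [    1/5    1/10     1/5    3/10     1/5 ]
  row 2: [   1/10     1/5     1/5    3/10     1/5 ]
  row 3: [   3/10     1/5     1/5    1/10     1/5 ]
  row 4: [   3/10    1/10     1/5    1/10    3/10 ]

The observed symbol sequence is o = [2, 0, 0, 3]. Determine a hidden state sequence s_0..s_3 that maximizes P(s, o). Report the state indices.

path = [2, 3, 4, 2]

t=0: δ = [1.000e-02, 4.000e-02, 8.000e-02, 2.000e-02, 4.000e-02]  (obs o_0=2)
t=1: δ = [2.400e-03, 1.600e-03, 2.400e-03, 4.800e-03, 2.400e-03]  ψ = [2, 2, 2, 2, 1]  (obs o_1=0)
t=2: δ = [1.440e-04, 1.920e-04, 9.600e-05, 2.160e-04, 2.880e-04]  ψ = [3, 3, 0, 4, 3]  (obs o_2=0)
t=3: δ = [6.480e-06, 1.728e-05, 2.592e-05, 8.640e-06, 4.320e-06]  ψ = [3, 4, 4, 4, 3]  (obs o_3=3)
backtrack: best end state = 2; path = [2, 3, 4, 2]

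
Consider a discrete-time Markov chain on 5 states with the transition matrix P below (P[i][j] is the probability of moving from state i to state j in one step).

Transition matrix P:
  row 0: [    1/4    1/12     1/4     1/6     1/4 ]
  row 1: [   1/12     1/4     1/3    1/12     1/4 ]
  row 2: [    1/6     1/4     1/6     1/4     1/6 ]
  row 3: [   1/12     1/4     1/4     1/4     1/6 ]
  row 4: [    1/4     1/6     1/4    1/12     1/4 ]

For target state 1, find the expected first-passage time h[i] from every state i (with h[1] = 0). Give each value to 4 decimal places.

h = [5.8724, 0.0000, 4.9207, 4.8414, 5.4690]

First-step conditioning: h[1] = 0; for i ≠ 1, h[i] = 1 + Σ_k P[i][k]·h[k].
  h[0] = 1 + 1/4·h[0] + 1/4·h[2] + 1/6·h[3] + 1/4·h[4]
  h[2] = 1 + 1/6·h[0] + 1/6·h[2] + 1/4·h[3] + 1/6·h[4]
  h[3] = 1 + 1/12·h[0] + 1/4·h[2] + 1/4·h[3] + 1/6·h[4]
  h[4] = 1 + 1/4·h[0] + 1/4·h[2] + 1/12·h[3] + 1/4·h[4]
Solving the 4×4 linear system over states ≠ 1 gives exactly h = [1703/290, 0, 1427/290, 702/145, 793/145] (h[1] = 0 is the target).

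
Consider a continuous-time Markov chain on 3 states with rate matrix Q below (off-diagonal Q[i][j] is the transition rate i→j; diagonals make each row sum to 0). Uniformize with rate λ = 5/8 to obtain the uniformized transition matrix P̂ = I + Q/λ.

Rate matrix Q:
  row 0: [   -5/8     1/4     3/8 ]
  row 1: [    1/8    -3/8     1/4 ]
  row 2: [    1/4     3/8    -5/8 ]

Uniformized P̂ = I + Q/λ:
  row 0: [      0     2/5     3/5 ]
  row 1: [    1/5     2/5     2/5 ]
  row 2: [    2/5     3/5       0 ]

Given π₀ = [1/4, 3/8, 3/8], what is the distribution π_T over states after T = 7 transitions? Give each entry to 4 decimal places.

t=0: π = [0.2500, 0.3750, 0.3750]
t=1: π = [0.2250, 0.4750, 0.3000]
t=2: π = [0.2150, 0.4600, 0.3250]
t=3: π = [0.2220, 0.4650, 0.3130]
t=4: π = [0.2182, 0.4626, 0.3192]
t=5: π = [0.2202, 0.4638, 0.3160]
t=6: π = [0.2192, 0.4632, 0.3177]
t=7: π = [0.2197, 0.4635, 0.3168]

π = [0.2197, 0.4635, 0.3168]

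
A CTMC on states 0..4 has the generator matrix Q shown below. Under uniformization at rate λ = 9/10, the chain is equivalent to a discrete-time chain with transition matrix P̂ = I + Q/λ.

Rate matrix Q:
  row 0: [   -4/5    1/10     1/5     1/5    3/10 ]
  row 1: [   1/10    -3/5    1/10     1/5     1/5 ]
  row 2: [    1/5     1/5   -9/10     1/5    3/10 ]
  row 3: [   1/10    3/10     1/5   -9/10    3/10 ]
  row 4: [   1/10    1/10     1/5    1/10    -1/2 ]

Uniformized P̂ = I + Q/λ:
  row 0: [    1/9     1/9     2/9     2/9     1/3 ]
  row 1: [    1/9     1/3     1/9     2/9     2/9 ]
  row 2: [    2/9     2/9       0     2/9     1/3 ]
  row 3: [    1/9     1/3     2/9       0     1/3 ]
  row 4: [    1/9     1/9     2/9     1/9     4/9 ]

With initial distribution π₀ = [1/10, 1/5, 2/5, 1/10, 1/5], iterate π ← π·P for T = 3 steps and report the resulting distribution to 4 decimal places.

t=0: π = [0.1000, 0.2000, 0.4000, 0.1000, 0.2000]
t=1: π = [0.1556, 0.2222, 0.1111, 0.1778, 0.3333]
t=2: π = [0.1235, 0.2123, 0.1728, 0.1457, 0.3457]
t=3: π = [0.1303, 0.2099, 0.1602, 0.1514, 0.3481]

π = [0.1303, 0.2099, 0.1602, 0.1514, 0.3481]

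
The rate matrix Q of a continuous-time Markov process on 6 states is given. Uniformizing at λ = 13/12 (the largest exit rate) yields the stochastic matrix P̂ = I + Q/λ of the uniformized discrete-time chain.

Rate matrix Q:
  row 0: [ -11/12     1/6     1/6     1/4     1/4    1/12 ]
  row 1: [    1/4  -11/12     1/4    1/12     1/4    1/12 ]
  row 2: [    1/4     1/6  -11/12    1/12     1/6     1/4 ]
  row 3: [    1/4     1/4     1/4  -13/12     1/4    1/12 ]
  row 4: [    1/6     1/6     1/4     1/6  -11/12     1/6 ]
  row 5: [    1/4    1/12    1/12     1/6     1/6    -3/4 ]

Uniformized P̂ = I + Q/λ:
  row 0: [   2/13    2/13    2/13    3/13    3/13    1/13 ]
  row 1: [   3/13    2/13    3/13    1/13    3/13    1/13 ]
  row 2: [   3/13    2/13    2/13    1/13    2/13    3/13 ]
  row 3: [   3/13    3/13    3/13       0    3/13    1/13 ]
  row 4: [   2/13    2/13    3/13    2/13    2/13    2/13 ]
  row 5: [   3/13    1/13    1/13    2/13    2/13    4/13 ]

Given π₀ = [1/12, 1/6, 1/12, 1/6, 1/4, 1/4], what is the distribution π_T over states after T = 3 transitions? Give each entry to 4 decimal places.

π = [0.2007, 0.1515, 0.1776, 0.1248, 0.1906, 0.1548]

t=0: π = [0.0833, 0.1667, 0.0833, 0.1667, 0.2500, 0.2500]
t=1: π = [0.2051, 0.1474, 0.1795, 0.1154, 0.1859, 0.1667]
t=2: π = [0.2007, 0.1499, 0.1755, 0.1267, 0.1898, 0.1573]
t=3: π = [0.2007, 0.1515, 0.1776, 0.1248, 0.1906, 0.1548]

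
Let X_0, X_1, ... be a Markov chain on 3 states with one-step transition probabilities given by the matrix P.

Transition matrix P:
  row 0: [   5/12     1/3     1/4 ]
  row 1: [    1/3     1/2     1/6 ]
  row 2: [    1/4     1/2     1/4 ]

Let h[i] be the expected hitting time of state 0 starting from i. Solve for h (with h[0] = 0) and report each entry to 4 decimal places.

First-step conditioning: h[0] = 0; for i ≠ 0, h[i] = 1 + Σ_k P[i][k]·h[k].
  h[1] = 1 + 1/2·h[1] + 1/6·h[2]
  h[2] = 1 + 1/2·h[1] + 1/4·h[2]
Solving the 2×2 linear system over states ≠ 0 gives exactly h = [0, 22/7, 24/7] (h[0] = 0 is the target).

h = [0.0000, 3.1429, 3.4286]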